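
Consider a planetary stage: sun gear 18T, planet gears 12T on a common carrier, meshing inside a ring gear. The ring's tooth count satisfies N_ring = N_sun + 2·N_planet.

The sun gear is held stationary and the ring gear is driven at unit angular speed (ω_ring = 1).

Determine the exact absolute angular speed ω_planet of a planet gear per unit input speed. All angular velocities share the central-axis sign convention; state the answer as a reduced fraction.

N_ring = 18 + 2·12 = 42
18(ω_s−ω_c) = −42(ω_r−ω_c),  ω_s=0, ω_r=1
18(0−ω_c) = −42(1−ω_c)  ⇒  60ω_c = 42  ⇒  ω_c = 7/10
sun–planet: 18·(0−7/10) = −12·(ω_p−ω_c)  ⇒  ω_p−ω_c = −(18/12)·(-7/10) = 21/20
ω_p = 7/10 + 21/20 = 7/4

7/4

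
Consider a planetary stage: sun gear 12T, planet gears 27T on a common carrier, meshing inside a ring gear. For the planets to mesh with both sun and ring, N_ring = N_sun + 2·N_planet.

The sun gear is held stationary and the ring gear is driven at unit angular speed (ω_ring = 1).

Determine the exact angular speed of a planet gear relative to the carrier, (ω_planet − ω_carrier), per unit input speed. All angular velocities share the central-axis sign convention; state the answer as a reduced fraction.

N_ring = 12 + 2·27 = 66
12(ω_s−ω_c) = −66(ω_r−ω_c),  ω_s=0, ω_r=1
12(0−ω_c) = −66(1−ω_c)  ⇒  78ω_c = 66  ⇒  ω_c = 11/13
sun–planet: 12·(0−11/13) = −27·(ω_p−ω_c)  ⇒  ω_p−ω_c = −(12/27)·(-11/13) = 44/117

44/117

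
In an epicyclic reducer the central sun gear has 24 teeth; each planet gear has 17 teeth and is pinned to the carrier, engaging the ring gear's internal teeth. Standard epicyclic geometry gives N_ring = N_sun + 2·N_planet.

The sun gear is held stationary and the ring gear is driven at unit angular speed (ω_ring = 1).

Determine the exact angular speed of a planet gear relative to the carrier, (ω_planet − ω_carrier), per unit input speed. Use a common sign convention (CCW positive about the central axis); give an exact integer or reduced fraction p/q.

696/697

N_ring = 24 + 2·17 = 58
24(ω_s−ω_c) = −58(ω_r−ω_c),  ω_s=0, ω_r=1
24(0−ω_c) = −58(1−ω_c)  ⇒  82ω_c = 58  ⇒  ω_c = 29/41
sun–planet: 24·(0−29/41) = −17·(ω_p−ω_c)  ⇒  ω_p−ω_c = −(24/17)·(-29/41) = 696/697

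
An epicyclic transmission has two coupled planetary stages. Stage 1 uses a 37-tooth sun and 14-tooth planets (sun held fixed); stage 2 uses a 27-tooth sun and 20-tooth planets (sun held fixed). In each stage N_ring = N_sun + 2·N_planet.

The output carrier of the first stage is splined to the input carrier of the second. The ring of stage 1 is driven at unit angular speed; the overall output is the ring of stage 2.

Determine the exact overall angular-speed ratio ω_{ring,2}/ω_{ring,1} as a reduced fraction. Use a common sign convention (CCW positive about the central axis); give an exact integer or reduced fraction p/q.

Stage 1: N_ring = 37 + 2·14 = 65
Stage 1: 37(ω_s−ω_c) = −65(ω_r−ω_c),  ω_s=0, ω_r=1
Stage 1: 37(0−ω_c) = −65(1−ω_c)  ⇒  102ω_c = 65  ⇒  ω_c = 65/102
  ⇒ ω_c¹/ω_r¹ = 65/102
Stage 2: N_ring = 27 + 2·20 = 67
Stage 2: 27(ω_s−ω_c) = −67(ω_r−ω_c),  ω_s=0, ω_c=1
Stage 2: ω_r = 1 − (27/67)(0−1) = 94/67
  ⇒ ω_r²/ω_c² = 94/67
Coupling ω_c² = ω_c¹ ⇒ overall = 65/102 × 94/67 = 3055/3417

3055/3417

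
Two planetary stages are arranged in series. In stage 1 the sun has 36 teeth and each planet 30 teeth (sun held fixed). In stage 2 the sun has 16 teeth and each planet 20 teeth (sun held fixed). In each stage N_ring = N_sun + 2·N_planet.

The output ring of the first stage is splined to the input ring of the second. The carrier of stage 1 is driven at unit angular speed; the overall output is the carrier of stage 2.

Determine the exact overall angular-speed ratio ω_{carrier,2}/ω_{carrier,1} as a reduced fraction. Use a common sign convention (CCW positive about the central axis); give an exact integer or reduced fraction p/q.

Stage 1: N_ring = 36 + 2·30 = 96
Stage 1: 36(ω_s−ω_c) = −96(ω_r−ω_c),  ω_s=0, ω_c=1
Stage 1: ω_r = 1 − (36/96)(0−1) = 11/8
  ⇒ ω_r¹/ω_c¹ = 11/8
Stage 2: N_ring = 16 + 2·20 = 56
Stage 2: 16(ω_s−ω_c) = −56(ω_r−ω_c),  ω_s=0, ω_r=1
Stage 2: 16(0−ω_c) = −56(1−ω_c)  ⇒  72ω_c = 56  ⇒  ω_c = 7/9
  ⇒ ω_c²/ω_r² = 7/9
Coupling ω_r² = ω_r¹ ⇒ overall = 11/8 × 7/9 = 77/72

77/72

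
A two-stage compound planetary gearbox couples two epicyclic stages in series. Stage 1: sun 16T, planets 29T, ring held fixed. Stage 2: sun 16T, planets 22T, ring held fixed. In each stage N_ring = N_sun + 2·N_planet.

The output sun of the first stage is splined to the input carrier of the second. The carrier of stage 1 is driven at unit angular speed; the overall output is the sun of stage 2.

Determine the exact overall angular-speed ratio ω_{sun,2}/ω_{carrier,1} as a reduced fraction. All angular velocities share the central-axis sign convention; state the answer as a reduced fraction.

Stage 1: N_ring = 16 + 2·29 = 74
Stage 1: 16(ω_s−ω_c) = −74(ω_r−ω_c),  ω_r=0, ω_c=1
Stage 1: ω_s = 1 − (74/16)(0−1) = 45/8
  ⇒ ω_s¹/ω_c¹ = 45/8
Stage 2: N_ring = 16 + 2·22 = 60
Stage 2: 16(ω_s−ω_c) = −60(ω_r−ω_c),  ω_r=0, ω_c=1
Stage 2: ω_s = 1 − (60/16)(0−1) = 19/4
  ⇒ ω_s²/ω_c² = 19/4
Coupling ω_c² = ω_s¹ ⇒ overall = 45/8 × 19/4 = 855/32

855/32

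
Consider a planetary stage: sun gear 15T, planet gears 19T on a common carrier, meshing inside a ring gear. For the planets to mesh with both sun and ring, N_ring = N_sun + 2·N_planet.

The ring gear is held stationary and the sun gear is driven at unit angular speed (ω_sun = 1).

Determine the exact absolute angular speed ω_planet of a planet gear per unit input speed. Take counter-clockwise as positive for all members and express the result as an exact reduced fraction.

N_ring = 15 + 2·19 = 53
15(ω_s−ω_c) = −53(ω_r−ω_c),  ω_r=0, ω_s=1
15(1−ω_c) = −53(0−ω_c)  ⇒  68ω_c = 15  ⇒  ω_c = 15/68
sun–planet: 15·(1−15/68) = −19·(ω_p−ω_c)  ⇒  ω_p−ω_c = −(15/19)·(53/68) = -795/1292
ω_p = 15/68 − 795/1292 = -15/38

-15/38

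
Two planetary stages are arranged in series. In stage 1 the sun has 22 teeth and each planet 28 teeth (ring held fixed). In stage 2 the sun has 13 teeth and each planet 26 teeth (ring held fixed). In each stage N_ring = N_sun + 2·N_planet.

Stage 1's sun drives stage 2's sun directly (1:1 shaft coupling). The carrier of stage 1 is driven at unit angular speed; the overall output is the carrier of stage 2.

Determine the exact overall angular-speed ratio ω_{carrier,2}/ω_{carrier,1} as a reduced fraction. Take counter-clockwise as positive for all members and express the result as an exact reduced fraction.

Stage 1: N_ring = 22 + 2·28 = 78
Stage 1: 22(ω_s−ω_c) = −78(ω_r−ω_c),  ω_r=0, ω_c=1
Stage 1: ω_s = 1 − (78/22)(0−1) = 50/11
  ⇒ ω_s¹/ω_c¹ = 50/11
Stage 2: N_ring = 13 + 2·26 = 65
Stage 2: 13(ω_s−ω_c) = −65(ω_r−ω_c),  ω_r=0, ω_s=1
Stage 2: 13(1−ω_c) = −65(0−ω_c)  ⇒  78ω_c = 13  ⇒  ω_c = 1/6
  ⇒ ω_c²/ω_s² = 1/6
Coupling ω_s² = ω_s¹ ⇒ overall = 50/11 × 1/6 = 25/33

25/33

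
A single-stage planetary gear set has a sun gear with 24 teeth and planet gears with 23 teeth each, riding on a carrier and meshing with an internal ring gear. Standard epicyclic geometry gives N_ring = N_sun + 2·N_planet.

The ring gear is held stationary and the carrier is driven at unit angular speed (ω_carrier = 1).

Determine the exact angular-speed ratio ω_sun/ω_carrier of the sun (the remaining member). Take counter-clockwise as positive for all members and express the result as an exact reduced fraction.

47/12

N_ring = 24 + 2·23 = 70
24(ω_s−ω_c) = −70(ω_r−ω_c),  ω_r=0, ω_c=1
ω_s = 1 − (70/24)(0−1) = 47/12
ω_s/ω_c = 47/12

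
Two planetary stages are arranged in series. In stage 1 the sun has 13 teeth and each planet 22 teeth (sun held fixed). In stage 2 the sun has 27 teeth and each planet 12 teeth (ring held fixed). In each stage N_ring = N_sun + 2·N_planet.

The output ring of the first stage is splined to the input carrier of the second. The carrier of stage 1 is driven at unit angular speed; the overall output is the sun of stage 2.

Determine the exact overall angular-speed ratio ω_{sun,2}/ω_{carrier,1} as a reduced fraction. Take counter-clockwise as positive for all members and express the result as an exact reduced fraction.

Stage 1: N_ring = 13 + 2·22 = 57
Stage 1: 13(ω_s−ω_c) = −57(ω_r−ω_c),  ω_s=0, ω_c=1
Stage 1: ω_r = 1 − (13/57)(0−1) = 70/57
  ⇒ ω_r¹/ω_c¹ = 70/57
Stage 2: N_ring = 27 + 2·12 = 51
Stage 2: 27(ω_s−ω_c) = −51(ω_r−ω_c),  ω_r=0, ω_c=1
Stage 2: ω_s = 1 − (51/27)(0−1) = 26/9
  ⇒ ω_s²/ω_c² = 26/9
Coupling ω_c² = ω_r¹ ⇒ overall = 70/57 × 26/9 = 1820/513

1820/513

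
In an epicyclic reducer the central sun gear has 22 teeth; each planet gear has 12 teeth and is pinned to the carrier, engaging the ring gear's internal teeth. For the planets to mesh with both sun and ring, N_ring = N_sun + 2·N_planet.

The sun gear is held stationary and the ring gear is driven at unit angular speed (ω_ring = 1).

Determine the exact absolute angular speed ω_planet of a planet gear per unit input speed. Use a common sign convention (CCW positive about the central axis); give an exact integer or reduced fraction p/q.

N_ring = 22 + 2·12 = 46
22(ω_s−ω_c) = −46(ω_r−ω_c),  ω_s=0, ω_r=1
22(0−ω_c) = −46(1−ω_c)  ⇒  68ω_c = 46  ⇒  ω_c = 23/34
sun–planet: 22·(0−23/34) = −12·(ω_p−ω_c)  ⇒  ω_p−ω_c = −(22/12)·(-23/34) = 253/204
ω_p = 23/34 + 253/204 = 23/12

23/12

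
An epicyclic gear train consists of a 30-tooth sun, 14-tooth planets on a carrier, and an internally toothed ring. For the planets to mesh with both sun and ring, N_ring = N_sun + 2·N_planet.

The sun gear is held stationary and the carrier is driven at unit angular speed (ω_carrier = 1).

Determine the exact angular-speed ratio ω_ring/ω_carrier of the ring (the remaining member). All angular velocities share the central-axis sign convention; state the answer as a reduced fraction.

44/29

N_ring = 30 + 2·14 = 58
30(ω_s−ω_c) = −58(ω_r−ω_c),  ω_s=0, ω_c=1
ω_r = 1 − (30/58)(0−1) = 44/29
ω_r/ω_c = 44/29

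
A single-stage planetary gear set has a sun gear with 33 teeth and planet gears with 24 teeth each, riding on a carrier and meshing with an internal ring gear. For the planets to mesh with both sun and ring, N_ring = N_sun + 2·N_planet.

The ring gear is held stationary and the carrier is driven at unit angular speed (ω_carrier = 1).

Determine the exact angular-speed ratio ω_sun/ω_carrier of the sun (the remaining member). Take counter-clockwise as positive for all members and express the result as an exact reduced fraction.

38/11

N_ring = 33 + 2·24 = 81
33(ω_s−ω_c) = −81(ω_r−ω_c),  ω_r=0, ω_c=1
ω_s = 1 − (81/33)(0−1) = 38/11
ω_s/ω_c = 38/11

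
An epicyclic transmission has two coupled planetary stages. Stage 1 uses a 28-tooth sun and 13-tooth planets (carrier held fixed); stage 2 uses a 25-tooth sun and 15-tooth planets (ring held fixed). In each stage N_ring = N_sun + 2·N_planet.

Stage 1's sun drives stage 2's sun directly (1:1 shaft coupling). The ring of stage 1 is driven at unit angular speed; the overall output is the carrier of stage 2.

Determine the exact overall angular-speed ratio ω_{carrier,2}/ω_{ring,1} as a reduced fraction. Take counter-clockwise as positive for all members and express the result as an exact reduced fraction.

Stage 1: N_ring = 28 + 2·13 = 54
Stage 1: 28(ω_s−ω_c) = −54(ω_r−ω_c),  ω_c=0, ω_r=1
Stage 1: ω_s = 0 − (54/28)(1−0) = -27/14
  ⇒ ω_s¹/ω_r¹ = -27/14
Stage 2: N_ring = 25 + 2·15 = 55
Stage 2: 25(ω_s−ω_c) = −55(ω_r−ω_c),  ω_r=0, ω_s=1
Stage 2: 25(1−ω_c) = −55(0−ω_c)  ⇒  80ω_c = 25  ⇒  ω_c = 5/16
  ⇒ ω_c²/ω_s² = 5/16
Coupling ω_s² = ω_s¹ ⇒ overall = -27/14 × 5/16 = -135/224

-135/224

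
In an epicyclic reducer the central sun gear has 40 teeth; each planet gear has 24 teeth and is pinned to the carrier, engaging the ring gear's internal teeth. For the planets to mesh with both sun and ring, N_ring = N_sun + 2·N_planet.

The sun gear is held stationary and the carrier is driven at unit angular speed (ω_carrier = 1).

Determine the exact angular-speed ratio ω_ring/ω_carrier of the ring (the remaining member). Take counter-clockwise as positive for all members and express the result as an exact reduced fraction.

16/11

N_ring = 40 + 2·24 = 88
40(ω_s−ω_c) = −88(ω_r−ω_c),  ω_s=0, ω_c=1
ω_r = 1 − (40/88)(0−1) = 16/11
ω_r/ω_c = 16/11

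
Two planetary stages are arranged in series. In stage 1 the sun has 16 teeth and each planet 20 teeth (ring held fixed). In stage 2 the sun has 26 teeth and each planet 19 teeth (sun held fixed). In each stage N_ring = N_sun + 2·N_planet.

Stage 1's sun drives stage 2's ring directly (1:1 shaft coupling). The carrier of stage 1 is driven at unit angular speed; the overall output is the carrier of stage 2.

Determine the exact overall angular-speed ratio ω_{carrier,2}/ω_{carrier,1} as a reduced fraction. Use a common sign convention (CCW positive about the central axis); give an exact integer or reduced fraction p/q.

16/5

Stage 1: N_ring = 16 + 2·20 = 56
Stage 1: 16(ω_s−ω_c) = −56(ω_r−ω_c),  ω_r=0, ω_c=1
Stage 1: ω_s = 1 − (56/16)(0−1) = 9/2
  ⇒ ω_s¹/ω_c¹ = 9/2
Stage 2: N_ring = 26 + 2·19 = 64
Stage 2: 26(ω_s−ω_c) = −64(ω_r−ω_c),  ω_s=0, ω_r=1
Stage 2: 26(0−ω_c) = −64(1−ω_c)  ⇒  90ω_c = 64  ⇒  ω_c = 32/45
  ⇒ ω_c²/ω_r² = 32/45
Coupling ω_r² = ω_s¹ ⇒ overall = 9/2 × 32/45 = 16/5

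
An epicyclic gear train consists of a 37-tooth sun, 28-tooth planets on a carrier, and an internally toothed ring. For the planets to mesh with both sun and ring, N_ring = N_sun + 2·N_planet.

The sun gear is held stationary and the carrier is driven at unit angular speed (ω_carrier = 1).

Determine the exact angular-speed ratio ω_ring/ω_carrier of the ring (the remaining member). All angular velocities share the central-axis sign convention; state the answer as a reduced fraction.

130/93

N_ring = 37 + 2·28 = 93
37(ω_s−ω_c) = −93(ω_r−ω_c),  ω_s=0, ω_c=1
ω_r = 1 − (37/93)(0−1) = 130/93
ω_r/ω_c = 130/93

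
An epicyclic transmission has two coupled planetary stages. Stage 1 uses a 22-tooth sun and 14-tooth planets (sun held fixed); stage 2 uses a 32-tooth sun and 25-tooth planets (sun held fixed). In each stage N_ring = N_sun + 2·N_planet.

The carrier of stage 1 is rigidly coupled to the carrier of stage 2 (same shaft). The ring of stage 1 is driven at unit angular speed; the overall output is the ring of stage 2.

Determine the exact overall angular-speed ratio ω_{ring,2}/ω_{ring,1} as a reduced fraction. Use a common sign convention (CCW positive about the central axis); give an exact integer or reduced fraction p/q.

475/492

Stage 1: N_ring = 22 + 2·14 = 50
Stage 1: 22(ω_s−ω_c) = −50(ω_r−ω_c),  ω_s=0, ω_r=1
Stage 1: 22(0−ω_c) = −50(1−ω_c)  ⇒  72ω_c = 50  ⇒  ω_c = 25/36
  ⇒ ω_c¹/ω_r¹ = 25/36
Stage 2: N_ring = 32 + 2·25 = 82
Stage 2: 32(ω_s−ω_c) = −82(ω_r−ω_c),  ω_s=0, ω_c=1
Stage 2: ω_r = 1 − (32/82)(0−1) = 57/41
  ⇒ ω_r²/ω_c² = 57/41
Coupling ω_c² = ω_c¹ ⇒ overall = 25/36 × 57/41 = 475/492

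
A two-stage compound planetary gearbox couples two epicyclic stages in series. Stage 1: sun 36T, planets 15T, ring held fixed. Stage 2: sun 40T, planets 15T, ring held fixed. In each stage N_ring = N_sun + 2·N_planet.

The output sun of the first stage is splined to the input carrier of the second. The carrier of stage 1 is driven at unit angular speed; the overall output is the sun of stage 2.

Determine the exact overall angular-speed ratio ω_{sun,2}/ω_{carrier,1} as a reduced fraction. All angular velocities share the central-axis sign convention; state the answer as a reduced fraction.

187/24

Stage 1: N_ring = 36 + 2·15 = 66
Stage 1: 36(ω_s−ω_c) = −66(ω_r−ω_c),  ω_r=0, ω_c=1
Stage 1: ω_s = 1 − (66/36)(0−1) = 17/6
  ⇒ ω_s¹/ω_c¹ = 17/6
Stage 2: N_ring = 40 + 2·15 = 70
Stage 2: 40(ω_s−ω_c) = −70(ω_r−ω_c),  ω_r=0, ω_c=1
Stage 2: ω_s = 1 − (70/40)(0−1) = 11/4
  ⇒ ω_s²/ω_c² = 11/4
Coupling ω_c² = ω_s¹ ⇒ overall = 17/6 × 11/4 = 187/24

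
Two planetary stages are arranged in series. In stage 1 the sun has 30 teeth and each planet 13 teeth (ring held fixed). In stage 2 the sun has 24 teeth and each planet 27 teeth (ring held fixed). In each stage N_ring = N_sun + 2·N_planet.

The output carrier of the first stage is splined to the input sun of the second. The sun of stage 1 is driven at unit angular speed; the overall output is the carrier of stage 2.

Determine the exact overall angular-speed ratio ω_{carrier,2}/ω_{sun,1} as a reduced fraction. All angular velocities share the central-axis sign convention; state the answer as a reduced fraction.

60/731

Stage 1: N_ring = 30 + 2·13 = 56
Stage 1: 30(ω_s−ω_c) = −56(ω_r−ω_c),  ω_r=0, ω_s=1
Stage 1: 30(1−ω_c) = −56(0−ω_c)  ⇒  86ω_c = 30  ⇒  ω_c = 15/43
  ⇒ ω_c¹/ω_s¹ = 15/43
Stage 2: N_ring = 24 + 2·27 = 78
Stage 2: 24(ω_s−ω_c) = −78(ω_r−ω_c),  ω_r=0, ω_s=1
Stage 2: 24(1−ω_c) = −78(0−ω_c)  ⇒  102ω_c = 24  ⇒  ω_c = 4/17
  ⇒ ω_c²/ω_s² = 4/17
Coupling ω_s² = ω_c¹ ⇒ overall = 15/43 × 4/17 = 60/731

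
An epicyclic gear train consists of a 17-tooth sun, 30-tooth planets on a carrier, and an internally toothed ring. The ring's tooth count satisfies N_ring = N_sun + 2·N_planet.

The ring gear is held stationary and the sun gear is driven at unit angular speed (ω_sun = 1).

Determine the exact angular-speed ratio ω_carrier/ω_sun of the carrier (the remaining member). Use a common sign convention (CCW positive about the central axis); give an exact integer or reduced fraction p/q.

17/94

N_ring = 17 + 2·30 = 77
17(ω_s−ω_c) = −77(ω_r−ω_c),  ω_r=0, ω_s=1
17(1−ω_c) = −77(0−ω_c)  ⇒  94ω_c = 17  ⇒  ω_c = 17/94
ω_c/ω_s = 17/94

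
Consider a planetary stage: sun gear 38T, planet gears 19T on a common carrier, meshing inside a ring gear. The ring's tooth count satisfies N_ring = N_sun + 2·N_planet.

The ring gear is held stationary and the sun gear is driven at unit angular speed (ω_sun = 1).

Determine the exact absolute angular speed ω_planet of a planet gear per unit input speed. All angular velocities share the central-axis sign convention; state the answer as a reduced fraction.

-1

N_ring = 38 + 2·19 = 76
38(ω_s−ω_c) = −76(ω_r−ω_c),  ω_r=0, ω_s=1
38(1−ω_c) = −76(0−ω_c)  ⇒  114ω_c = 38  ⇒  ω_c = 1/3
sun–planet: 38·(1−1/3) = −19·(ω_p−ω_c)  ⇒  ω_p−ω_c = −(38/19)·(2/3) = -4/3
ω_p = 1/3 − 4/3 = -1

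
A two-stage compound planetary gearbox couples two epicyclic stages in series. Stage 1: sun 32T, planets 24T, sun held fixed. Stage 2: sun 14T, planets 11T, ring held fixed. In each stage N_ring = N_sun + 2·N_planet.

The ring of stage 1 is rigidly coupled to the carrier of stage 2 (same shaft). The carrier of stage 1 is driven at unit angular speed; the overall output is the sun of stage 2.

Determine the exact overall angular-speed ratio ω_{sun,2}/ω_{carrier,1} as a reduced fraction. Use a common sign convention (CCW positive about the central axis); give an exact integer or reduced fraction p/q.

Stage 1: N_ring = 32 + 2·24 = 80
Stage 1: 32(ω_s−ω_c) = −80(ω_r−ω_c),  ω_s=0, ω_c=1
Stage 1: ω_r = 1 − (32/80)(0−1) = 7/5
  ⇒ ω_r¹/ω_c¹ = 7/5
Stage 2: N_ring = 14 + 2·11 = 36
Stage 2: 14(ω_s−ω_c) = −36(ω_r−ω_c),  ω_r=0, ω_c=1
Stage 2: ω_s = 1 − (36/14)(0−1) = 25/7
  ⇒ ω_s²/ω_c² = 25/7
Coupling ω_c² = ω_r¹ ⇒ overall = 7/5 × 25/7 = 5

5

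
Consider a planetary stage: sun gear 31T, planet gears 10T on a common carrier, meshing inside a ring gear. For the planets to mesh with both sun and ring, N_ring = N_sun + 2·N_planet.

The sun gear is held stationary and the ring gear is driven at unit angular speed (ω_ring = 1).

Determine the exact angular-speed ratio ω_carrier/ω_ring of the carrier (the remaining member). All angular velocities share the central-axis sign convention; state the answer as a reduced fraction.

51/82

N_ring = 31 + 2·10 = 51
31(ω_s−ω_c) = −51(ω_r−ω_c),  ω_s=0, ω_r=1
31(0−ω_c) = −51(1−ω_c)  ⇒  82ω_c = 51  ⇒  ω_c = 51/82
ω_c/ω_r = 51/82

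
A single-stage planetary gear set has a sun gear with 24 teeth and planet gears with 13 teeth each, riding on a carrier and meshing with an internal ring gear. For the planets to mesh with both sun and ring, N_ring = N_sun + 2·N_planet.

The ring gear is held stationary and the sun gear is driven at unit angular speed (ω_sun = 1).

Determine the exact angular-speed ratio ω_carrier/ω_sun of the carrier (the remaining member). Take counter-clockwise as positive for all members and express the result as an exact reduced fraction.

12/37

N_ring = 24 + 2·13 = 50
24(ω_s−ω_c) = −50(ω_r−ω_c),  ω_r=0, ω_s=1
24(1−ω_c) = −50(0−ω_c)  ⇒  74ω_c = 24  ⇒  ω_c = 12/37
ω_c/ω_s = 12/37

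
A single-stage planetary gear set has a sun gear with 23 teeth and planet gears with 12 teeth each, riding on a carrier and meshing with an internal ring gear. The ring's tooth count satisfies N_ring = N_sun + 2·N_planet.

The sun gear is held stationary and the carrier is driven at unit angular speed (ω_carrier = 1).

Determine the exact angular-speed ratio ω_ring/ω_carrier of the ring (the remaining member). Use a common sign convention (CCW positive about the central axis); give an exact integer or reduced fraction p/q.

N_ring = 23 + 2·12 = 47
23(ω_s−ω_c) = −47(ω_r−ω_c),  ω_s=0, ω_c=1
ω_r = 1 − (23/47)(0−1) = 70/47
ω_r/ω_c = 70/47

70/47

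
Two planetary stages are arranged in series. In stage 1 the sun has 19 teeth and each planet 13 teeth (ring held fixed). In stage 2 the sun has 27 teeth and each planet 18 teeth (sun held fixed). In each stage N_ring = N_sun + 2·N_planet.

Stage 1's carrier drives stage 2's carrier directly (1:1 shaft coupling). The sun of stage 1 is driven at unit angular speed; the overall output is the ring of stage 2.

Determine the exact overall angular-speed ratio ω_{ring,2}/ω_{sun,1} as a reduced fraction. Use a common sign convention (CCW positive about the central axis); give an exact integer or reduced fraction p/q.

Stage 1: N_ring = 19 + 2·13 = 45
Stage 1: 19(ω_s−ω_c) = −45(ω_r−ω_c),  ω_r=0, ω_s=1
Stage 1: 19(1−ω_c) = −45(0−ω_c)  ⇒  64ω_c = 19  ⇒  ω_c = 19/64
  ⇒ ω_c¹/ω_s¹ = 19/64
Stage 2: N_ring = 27 + 2·18 = 63
Stage 2: 27(ω_s−ω_c) = −63(ω_r−ω_c),  ω_s=0, ω_c=1
Stage 2: ω_r = 1 − (27/63)(0−1) = 10/7
  ⇒ ω_r²/ω_c² = 10/7
Coupling ω_c² = ω_c¹ ⇒ overall = 19/64 × 10/7 = 95/224

95/224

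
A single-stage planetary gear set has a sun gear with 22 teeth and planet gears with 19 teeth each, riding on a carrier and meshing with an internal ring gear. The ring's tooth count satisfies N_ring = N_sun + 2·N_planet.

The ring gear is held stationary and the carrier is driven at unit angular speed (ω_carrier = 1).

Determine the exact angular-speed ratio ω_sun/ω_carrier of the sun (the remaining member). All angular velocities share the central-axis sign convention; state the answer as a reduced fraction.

41/11

N_ring = 22 + 2·19 = 60
22(ω_s−ω_c) = −60(ω_r−ω_c),  ω_r=0, ω_c=1
ω_s = 1 − (60/22)(0−1) = 41/11
ω_s/ω_c = 41/11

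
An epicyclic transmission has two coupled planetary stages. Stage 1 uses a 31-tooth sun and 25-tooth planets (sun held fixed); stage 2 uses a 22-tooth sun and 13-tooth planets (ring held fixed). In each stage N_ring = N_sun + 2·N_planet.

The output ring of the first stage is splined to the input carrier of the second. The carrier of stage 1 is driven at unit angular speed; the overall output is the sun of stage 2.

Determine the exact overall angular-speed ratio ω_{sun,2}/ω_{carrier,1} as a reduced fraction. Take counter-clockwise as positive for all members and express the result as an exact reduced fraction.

Stage 1: N_ring = 31 + 2·25 = 81
Stage 1: 31(ω_s−ω_c) = −81(ω_r−ω_c),  ω_s=0, ω_c=1
Stage 1: ω_r = 1 − (31/81)(0−1) = 112/81
  ⇒ ω_r¹/ω_c¹ = 112/81
Stage 2: N_ring = 22 + 2·13 = 48
Stage 2: 22(ω_s−ω_c) = −48(ω_r−ω_c),  ω_r=0, ω_c=1
Stage 2: ω_s = 1 − (48/22)(0−1) = 35/11
  ⇒ ω_s²/ω_c² = 35/11
Coupling ω_c² = ω_r¹ ⇒ overall = 112/81 × 35/11 = 3920/891

3920/891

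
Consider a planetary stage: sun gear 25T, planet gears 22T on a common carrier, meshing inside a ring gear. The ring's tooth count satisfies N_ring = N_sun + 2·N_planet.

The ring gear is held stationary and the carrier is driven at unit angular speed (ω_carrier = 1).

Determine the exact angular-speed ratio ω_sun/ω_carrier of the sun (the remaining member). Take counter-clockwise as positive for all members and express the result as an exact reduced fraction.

94/25

N_ring = 25 + 2·22 = 69
25(ω_s−ω_c) = −69(ω_r−ω_c),  ω_r=0, ω_c=1
ω_s = 1 − (69/25)(0−1) = 94/25
ω_s/ω_c = 94/25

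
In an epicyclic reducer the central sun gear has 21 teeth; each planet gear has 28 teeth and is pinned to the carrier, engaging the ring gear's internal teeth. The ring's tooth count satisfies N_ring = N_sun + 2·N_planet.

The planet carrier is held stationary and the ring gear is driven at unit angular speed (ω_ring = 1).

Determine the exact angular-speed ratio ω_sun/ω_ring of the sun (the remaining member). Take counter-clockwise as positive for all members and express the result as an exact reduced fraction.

N_ring = 21 + 2·28 = 77
21(ω_s−ω_c) = −77(ω_r−ω_c),  ω_c=0, ω_r=1
ω_s = 0 − (77/21)(1−0) = -11/3
ω_s/ω_r = -11/3

-11/3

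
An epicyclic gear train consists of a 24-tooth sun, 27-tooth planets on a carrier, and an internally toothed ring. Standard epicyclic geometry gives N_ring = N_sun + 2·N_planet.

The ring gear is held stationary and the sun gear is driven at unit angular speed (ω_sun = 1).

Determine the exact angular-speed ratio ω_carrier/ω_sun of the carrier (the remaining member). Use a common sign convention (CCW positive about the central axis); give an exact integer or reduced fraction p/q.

4/17

N_ring = 24 + 2·27 = 78
24(ω_s−ω_c) = −78(ω_r−ω_c),  ω_r=0, ω_s=1
24(1−ω_c) = −78(0−ω_c)  ⇒  102ω_c = 24  ⇒  ω_c = 4/17
ω_c/ω_s = 4/17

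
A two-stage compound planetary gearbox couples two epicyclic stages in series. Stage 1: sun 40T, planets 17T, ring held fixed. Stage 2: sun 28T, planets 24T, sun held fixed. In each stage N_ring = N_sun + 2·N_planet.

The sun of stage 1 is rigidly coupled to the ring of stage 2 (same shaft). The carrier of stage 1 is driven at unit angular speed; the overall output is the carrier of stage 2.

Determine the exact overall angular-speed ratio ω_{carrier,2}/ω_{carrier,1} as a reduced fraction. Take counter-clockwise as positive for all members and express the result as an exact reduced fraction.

Stage 1: N_ring = 40 + 2·17 = 74
Stage 1: 40(ω_s−ω_c) = −74(ω_r−ω_c),  ω_r=0, ω_c=1
Stage 1: ω_s = 1 − (74/40)(0−1) = 57/20
  ⇒ ω_s¹/ω_c¹ = 57/20
Stage 2: N_ring = 28 + 2·24 = 76
Stage 2: 28(ω_s−ω_c) = −76(ω_r−ω_c),  ω_s=0, ω_r=1
Stage 2: 28(0−ω_c) = −76(1−ω_c)  ⇒  104ω_c = 76  ⇒  ω_c = 19/26
  ⇒ ω_c²/ω_r² = 19/26
Coupling ω_r² = ω_s¹ ⇒ overall = 57/20 × 19/26 = 1083/520

1083/520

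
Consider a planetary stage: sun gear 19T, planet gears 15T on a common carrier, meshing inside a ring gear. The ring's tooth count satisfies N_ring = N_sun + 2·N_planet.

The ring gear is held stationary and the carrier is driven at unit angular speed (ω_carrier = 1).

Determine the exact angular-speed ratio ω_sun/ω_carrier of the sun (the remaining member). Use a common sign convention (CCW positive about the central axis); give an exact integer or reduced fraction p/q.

N_ring = 19 + 2·15 = 49
19(ω_s−ω_c) = −49(ω_r−ω_c),  ω_r=0, ω_c=1
ω_s = 1 − (49/19)(0−1) = 68/19
ω_s/ω_c = 68/19

68/19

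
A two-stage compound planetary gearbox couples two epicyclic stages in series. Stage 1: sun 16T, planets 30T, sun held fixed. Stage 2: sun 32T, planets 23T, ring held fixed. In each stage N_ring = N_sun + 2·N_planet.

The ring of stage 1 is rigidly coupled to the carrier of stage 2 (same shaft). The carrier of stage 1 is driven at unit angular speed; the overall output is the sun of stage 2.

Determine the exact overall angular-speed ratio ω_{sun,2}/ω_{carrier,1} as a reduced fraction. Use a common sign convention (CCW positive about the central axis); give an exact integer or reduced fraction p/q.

Stage 1: N_ring = 16 + 2·30 = 76
Stage 1: 16(ω_s−ω_c) = −76(ω_r−ω_c),  ω_s=0, ω_c=1
Stage 1: ω_r = 1 − (16/76)(0−1) = 23/19
  ⇒ ω_r¹/ω_c¹ = 23/19
Stage 2: N_ring = 32 + 2·23 = 78
Stage 2: 32(ω_s−ω_c) = −78(ω_r−ω_c),  ω_r=0, ω_c=1
Stage 2: ω_s = 1 − (78/32)(0−1) = 55/16
  ⇒ ω_s²/ω_c² = 55/16
Coupling ω_c² = ω_r¹ ⇒ overall = 23/19 × 55/16 = 1265/304

1265/304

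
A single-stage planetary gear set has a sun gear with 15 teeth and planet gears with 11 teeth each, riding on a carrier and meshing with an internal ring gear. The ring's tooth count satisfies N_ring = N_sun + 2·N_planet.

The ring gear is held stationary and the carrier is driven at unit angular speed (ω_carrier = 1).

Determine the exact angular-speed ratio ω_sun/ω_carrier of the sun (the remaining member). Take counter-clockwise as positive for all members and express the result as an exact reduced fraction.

N_ring = 15 + 2·11 = 37
15(ω_s−ω_c) = −37(ω_r−ω_c),  ω_r=0, ω_c=1
ω_s = 1 − (37/15)(0−1) = 52/15
ω_s/ω_c = 52/15

52/15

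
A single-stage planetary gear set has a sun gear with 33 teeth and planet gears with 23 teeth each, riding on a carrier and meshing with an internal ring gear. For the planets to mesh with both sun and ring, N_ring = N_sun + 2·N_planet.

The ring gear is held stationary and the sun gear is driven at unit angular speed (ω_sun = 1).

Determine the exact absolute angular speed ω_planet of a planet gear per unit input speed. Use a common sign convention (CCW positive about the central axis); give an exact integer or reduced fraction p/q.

N_ring = 33 + 2·23 = 79
33(ω_s−ω_c) = −79(ω_r−ω_c),  ω_r=0, ω_s=1
33(1−ω_c) = −79(0−ω_c)  ⇒  112ω_c = 33  ⇒  ω_c = 33/112
sun–planet: 33·(1−33/112) = −23·(ω_p−ω_c)  ⇒  ω_p−ω_c = −(33/23)·(79/112) = -2607/2576
ω_p = 33/112 − 2607/2576 = -33/46

-33/46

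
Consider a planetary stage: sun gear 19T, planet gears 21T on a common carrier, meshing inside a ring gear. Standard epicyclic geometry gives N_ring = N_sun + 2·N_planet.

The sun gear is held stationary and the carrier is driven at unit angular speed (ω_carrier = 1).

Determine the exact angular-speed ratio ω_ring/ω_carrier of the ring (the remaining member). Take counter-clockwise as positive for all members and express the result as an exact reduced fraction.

80/61

N_ring = 19 + 2·21 = 61
19(ω_s−ω_c) = −61(ω_r−ω_c),  ω_s=0, ω_c=1
ω_r = 1 − (19/61)(0−1) = 80/61
ω_r/ω_c = 80/61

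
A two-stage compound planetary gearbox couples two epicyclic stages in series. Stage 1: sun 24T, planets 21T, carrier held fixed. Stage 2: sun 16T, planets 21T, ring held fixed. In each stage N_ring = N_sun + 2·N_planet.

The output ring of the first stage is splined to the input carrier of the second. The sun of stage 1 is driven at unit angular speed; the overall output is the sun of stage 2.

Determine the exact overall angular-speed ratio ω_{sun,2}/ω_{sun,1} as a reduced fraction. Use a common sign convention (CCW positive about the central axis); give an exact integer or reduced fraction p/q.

Stage 1: N_ring = 24 + 2·21 = 66
Stage 1: 24(ω_s−ω_c) = −66(ω_r−ω_c),  ω_c=0, ω_s=1
Stage 1: ω_r = 0 − (24/66)(1−0) = -4/11
  ⇒ ω_r¹/ω_s¹ = -4/11
Stage 2: N_ring = 16 + 2·21 = 58
Stage 2: 16(ω_s−ω_c) = −58(ω_r−ω_c),  ω_r=0, ω_c=1
Stage 2: ω_s = 1 − (58/16)(0−1) = 37/8
  ⇒ ω_s²/ω_c² = 37/8
Coupling ω_c² = ω_r¹ ⇒ overall = -4/11 × 37/8 = -37/22

-37/22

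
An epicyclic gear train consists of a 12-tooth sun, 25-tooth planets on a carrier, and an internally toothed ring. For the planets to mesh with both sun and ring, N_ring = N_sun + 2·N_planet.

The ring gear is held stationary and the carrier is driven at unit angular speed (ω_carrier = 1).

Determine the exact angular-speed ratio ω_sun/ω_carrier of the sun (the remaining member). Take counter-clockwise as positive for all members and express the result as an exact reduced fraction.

N_ring = 12 + 2·25 = 62
12(ω_s−ω_c) = −62(ω_r−ω_c),  ω_r=0, ω_c=1
ω_s = 1 − (62/12)(0−1) = 37/6
ω_s/ω_c = 37/6

37/6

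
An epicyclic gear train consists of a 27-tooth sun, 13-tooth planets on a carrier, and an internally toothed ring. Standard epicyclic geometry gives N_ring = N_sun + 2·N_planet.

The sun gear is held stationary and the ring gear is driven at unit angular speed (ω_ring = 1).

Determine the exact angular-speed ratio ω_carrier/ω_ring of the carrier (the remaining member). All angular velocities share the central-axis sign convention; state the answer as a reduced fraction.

53/80

N_ring = 27 + 2·13 = 53
27(ω_s−ω_c) = −53(ω_r−ω_c),  ω_s=0, ω_r=1
27(0−ω_c) = −53(1−ω_c)  ⇒  80ω_c = 53  ⇒  ω_c = 53/80
ω_c/ω_r = 53/80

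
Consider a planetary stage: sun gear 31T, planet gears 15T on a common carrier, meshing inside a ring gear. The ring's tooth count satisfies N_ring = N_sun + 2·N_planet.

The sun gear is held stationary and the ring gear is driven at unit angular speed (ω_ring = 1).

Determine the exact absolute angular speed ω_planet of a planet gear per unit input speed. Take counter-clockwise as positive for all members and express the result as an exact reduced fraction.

61/30

N_ring = 31 + 2·15 = 61
31(ω_s−ω_c) = −61(ω_r−ω_c),  ω_s=0, ω_r=1
31(0−ω_c) = −61(1−ω_c)  ⇒  92ω_c = 61  ⇒  ω_c = 61/92
sun–planet: 31·(0−61/92) = −15·(ω_p−ω_c)  ⇒  ω_p−ω_c = −(31/15)·(-61/92) = 1891/1380
ω_p = 61/92 + 1891/1380 = 61/30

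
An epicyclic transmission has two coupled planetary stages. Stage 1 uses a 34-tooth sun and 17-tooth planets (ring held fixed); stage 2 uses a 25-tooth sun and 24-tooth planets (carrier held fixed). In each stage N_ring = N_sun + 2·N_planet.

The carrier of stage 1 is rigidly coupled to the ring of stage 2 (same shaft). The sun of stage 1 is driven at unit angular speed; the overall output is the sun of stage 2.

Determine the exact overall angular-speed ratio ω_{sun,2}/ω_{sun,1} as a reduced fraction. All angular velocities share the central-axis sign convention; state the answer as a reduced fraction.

Stage 1: N_ring = 34 + 2·17 = 68
Stage 1: 34(ω_s−ω_c) = −68(ω_r−ω_c),  ω_r=0, ω_s=1
Stage 1: 34(1−ω_c) = −68(0−ω_c)  ⇒  102ω_c = 34  ⇒  ω_c = 1/3
  ⇒ ω_c¹/ω_s¹ = 1/3
Stage 2: N_ring = 25 + 2·24 = 73
Stage 2: 25(ω_s−ω_c) = −73(ω_r−ω_c),  ω_c=0, ω_r=1
Stage 2: ω_s = 0 − (73/25)(1−0) = -73/25
  ⇒ ω_s²/ω_r² = -73/25
Coupling ω_r² = ω_c¹ ⇒ overall = 1/3 × -73/25 = -73/75

-73/75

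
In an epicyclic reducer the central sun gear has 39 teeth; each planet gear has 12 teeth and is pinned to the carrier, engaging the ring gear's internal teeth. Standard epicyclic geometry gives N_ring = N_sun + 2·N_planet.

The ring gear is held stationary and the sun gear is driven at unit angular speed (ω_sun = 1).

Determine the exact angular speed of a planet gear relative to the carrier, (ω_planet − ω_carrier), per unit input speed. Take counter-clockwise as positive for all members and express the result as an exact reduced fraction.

N_ring = 39 + 2·12 = 63
39(ω_s−ω_c) = −63(ω_r−ω_c),  ω_r=0, ω_s=1
39(1−ω_c) = −63(0−ω_c)  ⇒  102ω_c = 39  ⇒  ω_c = 13/34
sun–planet: 39·(1−13/34) = −12·(ω_p−ω_c)  ⇒  ω_p−ω_c = −(39/12)·(21/34) = -273/136

-273/136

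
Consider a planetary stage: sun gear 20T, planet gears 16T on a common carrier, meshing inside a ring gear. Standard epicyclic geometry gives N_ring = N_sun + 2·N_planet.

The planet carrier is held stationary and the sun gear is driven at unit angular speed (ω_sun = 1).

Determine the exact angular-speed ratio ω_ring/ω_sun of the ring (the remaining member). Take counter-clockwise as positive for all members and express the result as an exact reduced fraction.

-5/13

N_ring = 20 + 2·16 = 52
20(ω_s−ω_c) = −52(ω_r−ω_c),  ω_c=0, ω_s=1
ω_r = 0 − (20/52)(1−0) = -5/13
ω_r/ω_s = -5/13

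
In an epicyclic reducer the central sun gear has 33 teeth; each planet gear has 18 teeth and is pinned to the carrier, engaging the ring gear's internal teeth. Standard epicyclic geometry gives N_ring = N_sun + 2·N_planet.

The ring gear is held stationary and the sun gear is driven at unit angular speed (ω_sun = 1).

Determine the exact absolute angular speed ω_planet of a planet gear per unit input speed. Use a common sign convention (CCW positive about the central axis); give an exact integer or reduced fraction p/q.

N_ring = 33 + 2·18 = 69
33(ω_s−ω_c) = −69(ω_r−ω_c),  ω_r=0, ω_s=1
33(1−ω_c) = −69(0−ω_c)  ⇒  102ω_c = 33  ⇒  ω_c = 11/34
sun–planet: 33·(1−11/34) = −18·(ω_p−ω_c)  ⇒  ω_p−ω_c = −(33/18)·(23/34) = -253/204
ω_p = 11/34 − 253/204 = -11/12

-11/12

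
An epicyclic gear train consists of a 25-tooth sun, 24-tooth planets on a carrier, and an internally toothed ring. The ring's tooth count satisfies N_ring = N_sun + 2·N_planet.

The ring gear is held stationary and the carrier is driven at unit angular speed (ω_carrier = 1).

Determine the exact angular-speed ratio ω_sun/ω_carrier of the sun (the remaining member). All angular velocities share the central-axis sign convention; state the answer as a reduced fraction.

98/25

N_ring = 25 + 2·24 = 73
25(ω_s−ω_c) = −73(ω_r−ω_c),  ω_r=0, ω_c=1
ω_s = 1 − (73/25)(0−1) = 98/25
ω_s/ω_c = 98/25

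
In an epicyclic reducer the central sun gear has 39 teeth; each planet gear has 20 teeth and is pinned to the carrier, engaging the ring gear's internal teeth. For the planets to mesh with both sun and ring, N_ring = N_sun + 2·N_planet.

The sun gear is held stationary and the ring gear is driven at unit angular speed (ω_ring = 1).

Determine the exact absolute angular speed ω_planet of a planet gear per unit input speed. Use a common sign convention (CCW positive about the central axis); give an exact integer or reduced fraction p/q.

N_ring = 39 + 2·20 = 79
39(ω_s−ω_c) = −79(ω_r−ω_c),  ω_s=0, ω_r=1
39(0−ω_c) = −79(1−ω_c)  ⇒  118ω_c = 79  ⇒  ω_c = 79/118
sun–planet: 39·(0−79/118) = −20·(ω_p−ω_c)  ⇒  ω_p−ω_c = −(39/20)·(-79/118) = 3081/2360
ω_p = 79/118 + 3081/2360 = 79/40

79/40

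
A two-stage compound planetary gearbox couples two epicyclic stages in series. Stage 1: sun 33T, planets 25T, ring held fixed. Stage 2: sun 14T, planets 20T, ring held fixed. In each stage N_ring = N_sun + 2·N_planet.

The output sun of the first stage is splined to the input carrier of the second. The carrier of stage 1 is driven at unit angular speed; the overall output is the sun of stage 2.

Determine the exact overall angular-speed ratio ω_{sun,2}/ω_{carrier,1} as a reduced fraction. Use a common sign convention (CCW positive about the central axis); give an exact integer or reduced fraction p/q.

Stage 1: N_ring = 33 + 2·25 = 83
Stage 1: 33(ω_s−ω_c) = −83(ω_r−ω_c),  ω_r=0, ω_c=1
Stage 1: ω_s = 1 − (83/33)(0−1) = 116/33
  ⇒ ω_s¹/ω_c¹ = 116/33
Stage 2: N_ring = 14 + 2·20 = 54
Stage 2: 14(ω_s−ω_c) = −54(ω_r−ω_c),  ω_r=0, ω_c=1
Stage 2: ω_s = 1 − (54/14)(0−1) = 34/7
  ⇒ ω_s²/ω_c² = 34/7
Coupling ω_c² = ω_s¹ ⇒ overall = 116/33 × 34/7 = 3944/231

3944/231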